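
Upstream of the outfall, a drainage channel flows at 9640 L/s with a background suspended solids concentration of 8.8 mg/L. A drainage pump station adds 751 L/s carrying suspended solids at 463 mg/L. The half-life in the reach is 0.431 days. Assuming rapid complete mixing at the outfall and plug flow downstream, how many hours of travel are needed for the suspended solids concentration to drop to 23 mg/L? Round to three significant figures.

8.85 h

After mixing, C = (9640·8.800 + 751.0·463.0) / 10390 = 432500/10390 = 41.63 mg/L.
Half-life 0.431 d → k = ln 2 / 0.431 = 1.608 d⁻¹.
41.63·exp(−k·t) = 23 → t = ln(41.63/23)/k = 31870 s = 8.853 h.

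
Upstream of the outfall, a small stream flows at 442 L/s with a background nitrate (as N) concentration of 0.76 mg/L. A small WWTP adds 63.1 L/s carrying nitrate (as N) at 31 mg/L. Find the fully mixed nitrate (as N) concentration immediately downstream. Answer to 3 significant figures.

4.54 mg/L

Flow-weighted average: C = (442.0·0.7600 + 63.10·31.00) / 505.1 = 2292/505.1 = 4.538 mg/L.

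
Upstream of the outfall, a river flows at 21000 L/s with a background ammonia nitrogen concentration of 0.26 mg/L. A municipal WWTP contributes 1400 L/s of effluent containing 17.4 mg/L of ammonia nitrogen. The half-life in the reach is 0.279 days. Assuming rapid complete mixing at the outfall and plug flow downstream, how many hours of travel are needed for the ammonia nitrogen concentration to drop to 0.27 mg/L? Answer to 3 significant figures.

15.4 h

Flow-weighted average: C = (21000·0.2600 + 1400·17.40) / 22400 = 29820/22400 = 1.331 mg/L.
Half-life 0.279 d → k = ln 2 / 0.279 = 2.484 d⁻¹.
1.331·exp(−k·t) = 0.27 → t = ln(1.331/0.27)/k = 55490 s = 15.41 h.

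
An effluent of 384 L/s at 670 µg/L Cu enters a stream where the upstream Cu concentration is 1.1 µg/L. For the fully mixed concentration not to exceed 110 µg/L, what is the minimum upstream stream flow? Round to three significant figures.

1970 L/s

Set C_mix = 110: (Q·1.100 + 384.0·670.0) / (Q + 384.0) = 110
→ Q = 384.0·(670.0 − 110)/(110 − 1.100) = 1975 L/s.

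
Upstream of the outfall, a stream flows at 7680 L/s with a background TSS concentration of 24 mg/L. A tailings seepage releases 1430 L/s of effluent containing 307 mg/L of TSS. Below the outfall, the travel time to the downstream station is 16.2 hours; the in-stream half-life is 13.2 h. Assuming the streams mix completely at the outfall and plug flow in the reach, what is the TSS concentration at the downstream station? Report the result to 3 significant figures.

Flow-weighted average: C = (7680·24.00 + 1430·307.0) / 9110 = 623300/9110 = 68.42 mg/L.
Half-life 13.2 h → k = ln 2 / 13.2 = 0.05251 h⁻¹ = 1.260 d⁻¹.
First-order decay: C = 68.42·exp(−k·t) = 68.42·0.4271 = 29.22 mg/L.

29.2 mg/L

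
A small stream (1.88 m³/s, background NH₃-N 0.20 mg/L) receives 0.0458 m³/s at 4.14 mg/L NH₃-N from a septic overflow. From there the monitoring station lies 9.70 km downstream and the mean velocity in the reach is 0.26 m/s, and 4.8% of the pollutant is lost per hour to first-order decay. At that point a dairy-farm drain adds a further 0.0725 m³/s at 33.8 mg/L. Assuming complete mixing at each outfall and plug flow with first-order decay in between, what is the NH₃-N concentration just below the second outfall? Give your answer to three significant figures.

1.40 mg/L

After mixing, C = (1.880·0.2000 + 0.04580·4.140) / 1.926 = 0.5656/1.926 = 0.2937 mg/L; combined flow 1.926 m³/s.
Travel time t = 9.70·1000 / 0.26 = 37310 s = 10.36 h.
4.8%/h lost → k = −ln(1 − 0.048) = 0.04919 h⁻¹.
Decay over the reach: 0.2937·exp(−kt) = 0.2937·0.6006 = 0.1764 mg/L.
Second outfall: C = (1.926·0.1764 + 0.07250·33.80)/1.998 = 1.396 mg/L.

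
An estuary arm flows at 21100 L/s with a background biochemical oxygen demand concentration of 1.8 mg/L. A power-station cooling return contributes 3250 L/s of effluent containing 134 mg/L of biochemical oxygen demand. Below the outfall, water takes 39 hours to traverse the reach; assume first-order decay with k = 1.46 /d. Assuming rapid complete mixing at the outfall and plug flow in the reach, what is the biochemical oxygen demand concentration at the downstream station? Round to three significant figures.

1.81 mg/L

Conservation of mass: C = (21100·1.800 + 3250·134.0) / 24350 = 473500/24350 = 19.44 mg/L.
Decay over the reach: 19.44·exp(−kt) = 19.44·0.09325 = 1.813 mg/L.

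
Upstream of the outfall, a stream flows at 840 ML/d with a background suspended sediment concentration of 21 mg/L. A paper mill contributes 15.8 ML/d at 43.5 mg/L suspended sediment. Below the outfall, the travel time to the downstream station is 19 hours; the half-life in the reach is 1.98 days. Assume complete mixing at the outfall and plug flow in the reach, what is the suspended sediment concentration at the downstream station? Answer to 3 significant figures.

Flow-weighted average: C = (840.0·21.00 + 15.80·43.50) / 855.8 = 18330/855.8 = 21.42 mg/L.
Half-life 1.98 d → k = ln 2 / 1.98 = 0.3501 d⁻¹.
First-order decay: C = 21.42·exp(−k·t) = 21.42·0.7579 = 16.23 mg/L.

16.2 mg/L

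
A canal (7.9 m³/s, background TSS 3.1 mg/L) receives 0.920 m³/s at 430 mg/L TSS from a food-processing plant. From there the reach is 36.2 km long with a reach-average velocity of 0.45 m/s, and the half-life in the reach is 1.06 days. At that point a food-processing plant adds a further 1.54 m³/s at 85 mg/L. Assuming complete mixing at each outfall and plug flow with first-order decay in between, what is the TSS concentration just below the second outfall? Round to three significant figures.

Flow-weighted average: C = (7.900·3.100 + 0.9200·430.0) / 8.820 = 420.1/8.820 = 47.63 mg/L; combined flow 8.820 m³/s.
Travel time t = 36.2·1000 / 0.45 = 80440 s = 22.35 h.
Half-life 1.06 d → k = ln 2 / 1.06 = 0.6539 d⁻¹.
Applying C = C₀e^(−kt): 47.63 × 0.5440 = 25.91 mg/L.
At the second outfall, C = (8.820·25.91 + 1.540·85.00) / (8.820 + 1.540) = 34.69 mg/L.

34.7 mg/L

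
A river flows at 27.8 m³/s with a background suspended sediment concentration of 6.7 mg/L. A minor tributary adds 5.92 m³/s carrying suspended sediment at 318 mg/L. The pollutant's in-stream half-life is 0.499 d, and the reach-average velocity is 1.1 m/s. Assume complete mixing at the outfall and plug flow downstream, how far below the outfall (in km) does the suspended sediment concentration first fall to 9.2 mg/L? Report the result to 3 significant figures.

Conservation of mass: C = (27.80·6.700 + 5.920·318.0) / 33.72 = 2069/33.72 = 61.35 mg/L.
Half-life 0.499 d → k = ln 2 / 0.499 = 1.389 d⁻¹.
Set 61.35·exp(−k·t) = 9.2 → t = ln(61.35/9.2)/k = 118000 s = 32.78 h.
Distance = v·t = 1.1·118000 = 129800 m = 129.8 km.

130 km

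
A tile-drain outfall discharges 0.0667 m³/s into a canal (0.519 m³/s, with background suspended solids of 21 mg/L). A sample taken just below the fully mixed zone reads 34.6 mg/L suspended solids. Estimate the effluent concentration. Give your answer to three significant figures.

140 mg/L

Mass balance: 0.5190·21.00 + 0.06670·Cₑ = 0.5857·34.60
→ Cₑ = (0.5857·34.60 − 0.5190·21.00) / 0.06670 = 140.4 mg/L.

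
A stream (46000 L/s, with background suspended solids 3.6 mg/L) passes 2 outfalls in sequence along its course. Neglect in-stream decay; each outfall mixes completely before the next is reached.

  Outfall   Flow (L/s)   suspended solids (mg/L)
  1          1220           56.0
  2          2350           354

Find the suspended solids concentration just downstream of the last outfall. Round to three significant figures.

21.5 mg/L

After outfall 1: Q = 46000 + 1220 = 47220 L/s; C = (46000·3.600 + 1220·56.00)/47220 = 4.954 mg/L.
After outfall 2: Q = 47220 + 2350 = 49570 L/s; C = (47220·4.954 + 2350·354.0)/49570 = 21.50 mg/L.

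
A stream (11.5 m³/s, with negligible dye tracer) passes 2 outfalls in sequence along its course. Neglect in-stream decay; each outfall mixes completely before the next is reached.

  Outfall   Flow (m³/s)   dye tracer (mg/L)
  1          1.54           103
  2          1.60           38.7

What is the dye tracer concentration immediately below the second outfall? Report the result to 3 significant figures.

15.1 mg/L

Below outfall 1: Q → 13.04 m³/s, C = (11.50·0 + 1.540·103.0)/13.04 = 12.16 mg/L.
Below outfall 2: Q → 14.64 m³/s, C = (13.04·12.16 + 1.600·38.70)/14.64 = 15.06 mg/L.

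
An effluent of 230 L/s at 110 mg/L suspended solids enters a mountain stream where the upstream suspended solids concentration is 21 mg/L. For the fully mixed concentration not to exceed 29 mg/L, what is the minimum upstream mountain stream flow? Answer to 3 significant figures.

2330 L/s

Set C_mix = 29: (Q·21.00 + 230.0·110.0) / (Q + 230.0) = 29
→ Q = 230.0·(110.0 − 29)/(29 − 21.00) = 2329 L/s.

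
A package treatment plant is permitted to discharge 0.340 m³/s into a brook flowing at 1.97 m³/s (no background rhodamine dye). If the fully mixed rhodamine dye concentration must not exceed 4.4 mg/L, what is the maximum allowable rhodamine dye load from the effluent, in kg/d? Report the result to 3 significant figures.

Mass balance at the limit: 1.970·0 + 0.3400·Cₑ = 2.310·4.4 → Cₑ = 29.89 mg/L.
Load = 0.3400 m³/s × 29.89 g/m³ × 86 400 s/d = 878.2 kg/d.

878 kg/d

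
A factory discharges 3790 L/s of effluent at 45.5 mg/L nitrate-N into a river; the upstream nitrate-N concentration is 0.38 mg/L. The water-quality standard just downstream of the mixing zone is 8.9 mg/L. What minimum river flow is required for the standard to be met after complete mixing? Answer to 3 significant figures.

Set C_mix = 8.9: (Q·0.3800 + 3790·45.50) / (Q + 3790) = 8.9
→ Q = 3790·(45.50 − 8.9)/(8.9 − 0.3800) = 16280 L/s.

16300 L/s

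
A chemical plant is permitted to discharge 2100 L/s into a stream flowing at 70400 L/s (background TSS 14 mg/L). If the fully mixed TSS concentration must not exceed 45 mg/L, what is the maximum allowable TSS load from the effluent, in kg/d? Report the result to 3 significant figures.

197000 kg/d

Mass balance at the limit: 70400·14.00 + 2100·Cₑ = 72500·45 → Cₑ = 1084 mg/L.
2100 L/s = 2.100 m³/s. Load = 2.100 m³/s × 1084 g/m³ × 86 400 s/d = 196700 kg/d.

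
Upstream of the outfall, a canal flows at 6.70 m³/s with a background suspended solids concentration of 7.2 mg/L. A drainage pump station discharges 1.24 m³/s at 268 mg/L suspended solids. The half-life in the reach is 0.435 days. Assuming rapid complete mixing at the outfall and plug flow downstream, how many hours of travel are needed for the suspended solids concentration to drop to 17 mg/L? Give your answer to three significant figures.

15.6 h

Mass balance: C = (6.700·7.200 + 1.240·268.0) / 7.940 = 380.6/7.940 = 47.93 mg/L.
Half-life 0.435 d → k = ln 2 / 0.435 = 1.593 d⁻¹.
47.93·exp(−k·t) = 17 → t = ln(47.93/17)/k = 56200 s = 15.61 h.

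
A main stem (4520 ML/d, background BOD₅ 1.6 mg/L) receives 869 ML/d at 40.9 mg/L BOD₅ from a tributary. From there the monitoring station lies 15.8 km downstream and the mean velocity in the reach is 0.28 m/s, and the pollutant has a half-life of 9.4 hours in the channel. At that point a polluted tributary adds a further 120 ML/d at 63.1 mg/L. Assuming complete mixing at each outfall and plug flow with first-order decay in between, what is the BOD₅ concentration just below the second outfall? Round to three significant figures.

Flow-weighted average: C = (4520·1.600 + 869.0·40.90) / 5389 = 42770/5389 = 7.937 mg/L; combined flow 5389 ML/d.
Travel time t = 15.8·1000 / 0.28 = 56430 s = 15.67 h.
Half-life 9.4 h → k = ln 2 / 9.4 = 0.07374 h⁻¹ = 1.770 d⁻¹.
After decay, C = 7.937 × e^(−kt) = 7.937 × 0.3148 = 2.499 mg/L.
At the second outfall, C = (5389·2.499 + 120.0·63.10) / (5389 + 120.0) = 3.819 mg/L.

3.82 mg/L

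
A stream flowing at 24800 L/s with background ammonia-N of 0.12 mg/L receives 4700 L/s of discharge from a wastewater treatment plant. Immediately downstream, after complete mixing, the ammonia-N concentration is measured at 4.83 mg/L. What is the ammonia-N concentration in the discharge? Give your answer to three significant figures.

Mass balance: 24800·0.1200 + 4700·Cₑ = 29500·4.830
→ Cₑ = (29500·4.830 − 24800·0.1200) / 4700 = 29.68 mg/L.

29.7 mg/L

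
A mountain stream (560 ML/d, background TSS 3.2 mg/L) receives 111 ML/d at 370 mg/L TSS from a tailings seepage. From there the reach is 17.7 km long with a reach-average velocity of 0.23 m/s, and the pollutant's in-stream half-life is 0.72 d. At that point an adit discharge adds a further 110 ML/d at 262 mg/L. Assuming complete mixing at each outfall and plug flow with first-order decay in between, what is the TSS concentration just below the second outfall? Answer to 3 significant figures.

After mixing, C = (560.0·3.200 + 111.0·370.0) / 671.0 = 42860/671.0 = 63.88 mg/L; combined flow 671.0 ML/d.
Travel time t = 17.7·1000 / 0.23 = 76960 s = 21.38 h.
Half-life 0.72 d → k = ln 2 / 0.72 = 0.9627 d⁻¹.
First-order decay: C = 63.88·exp(−k·t) = 63.88·0.4242 = 27.10 mg/L.
At the second outfall, C = (671.0·27.10 + 110.0·262.0) / (671.0 + 110.0) = 60.18 mg/L.

60.2 mg/L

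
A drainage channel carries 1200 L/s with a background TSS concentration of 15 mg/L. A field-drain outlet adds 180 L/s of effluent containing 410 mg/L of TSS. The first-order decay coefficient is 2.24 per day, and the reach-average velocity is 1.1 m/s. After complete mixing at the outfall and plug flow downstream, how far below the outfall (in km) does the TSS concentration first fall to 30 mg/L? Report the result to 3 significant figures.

Flow-weighted average: C = (1200·15.00 + 180.0·410.0) / 1380 = 91800/1380 = 66.52 mg/L.
Set 66.52·exp(−k·t) = 30 → t = ln(66.52/30)/k = 30720 s = 8.532 h.
Distance = v·t = 1.1·30720 = 33790 m = 33.79 km.

33.8 km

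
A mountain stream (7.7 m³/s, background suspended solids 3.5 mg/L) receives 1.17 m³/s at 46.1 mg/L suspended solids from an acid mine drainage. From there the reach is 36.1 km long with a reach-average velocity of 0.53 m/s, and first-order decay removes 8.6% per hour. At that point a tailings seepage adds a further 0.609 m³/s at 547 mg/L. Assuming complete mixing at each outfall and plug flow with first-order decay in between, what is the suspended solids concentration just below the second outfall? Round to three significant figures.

36.7 mg/L

Mass balance: C = (7.700·3.500 + 1.170·46.10) / 8.870 = 80.89/8.870 = 9.119 mg/L; combined flow 8.870 m³/s.
Travel time t = 36.1·1000 / 0.53 = 68110 s = 18.92 h.
8.6%/h lost → k = −ln(1 − 0.086) = 0.08992 h⁻¹.
Decay over the reach: 9.119·exp(−kt) = 9.119·0.1824 = 1.664 mg/L.
At the second outfall, C = (8.870·1.664 + 0.6090·547.0) / (8.870 + 0.6090) = 36.70 mg/L.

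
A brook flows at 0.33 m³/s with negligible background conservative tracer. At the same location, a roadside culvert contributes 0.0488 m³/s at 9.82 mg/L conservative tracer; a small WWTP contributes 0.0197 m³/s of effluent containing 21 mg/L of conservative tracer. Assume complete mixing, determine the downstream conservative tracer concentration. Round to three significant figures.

Mixed concentration C = ΣQC/ΣQ = (0.3300·0 + 0.04880·9.820 + 0.01970·21.00) / 0.3985 = 0.8929/0.3985 = 2.241 mg/L.

2.24 mg/L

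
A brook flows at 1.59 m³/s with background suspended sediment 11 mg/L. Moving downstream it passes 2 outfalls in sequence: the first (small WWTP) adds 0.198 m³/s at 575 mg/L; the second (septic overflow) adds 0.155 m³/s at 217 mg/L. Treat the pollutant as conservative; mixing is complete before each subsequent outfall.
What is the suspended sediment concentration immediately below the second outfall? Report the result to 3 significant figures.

After outfall 1: Q = 1.590 + 0.1980 = 1.788 m³/s; C = (1.590·11.00 + 0.1980·575.0)/1.788 = 73.46 mg/L.
After outfall 2: Q = 1.788 + 0.1550 = 1.943 m³/s; C = (1.788·73.46 + 0.1550·217.0)/1.943 = 84.91 mg/L.

84.9 mg/L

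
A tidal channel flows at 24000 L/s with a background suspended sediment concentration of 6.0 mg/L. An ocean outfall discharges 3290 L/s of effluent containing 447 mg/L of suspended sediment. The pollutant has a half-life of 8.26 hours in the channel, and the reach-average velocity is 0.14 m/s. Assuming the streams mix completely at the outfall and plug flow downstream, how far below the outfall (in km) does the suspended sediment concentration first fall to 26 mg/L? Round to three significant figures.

Conservation of mass: C = (24000·6.000 + 3290·447.0) / 27290 = 1615000/27290 = 59.17 mg/L.
Half-life 8.26 h → k = ln 2 / 8.26 = 0.08392 h⁻¹ = 2.014 d⁻¹.
Set 59.17·exp(−k·t) = 26 → t = ln(59.17/26)/k = 35270 s = 9.798 h.
Distance = v·t = 0.14·35270 = 4938 m = 4.938 km.

4.94 km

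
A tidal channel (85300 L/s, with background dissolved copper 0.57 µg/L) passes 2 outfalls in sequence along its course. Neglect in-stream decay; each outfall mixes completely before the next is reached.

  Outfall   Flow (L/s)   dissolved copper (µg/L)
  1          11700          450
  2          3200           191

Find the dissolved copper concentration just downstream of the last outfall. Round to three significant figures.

Below outfall 1: Q → 97000 L/s, C = (85300·0.5700 + 11700·450.0)/97000 = 54.78 µg/L.
Below outfall 2: Q → 100200 L/s, C = (97000·54.78 + 3200·191.0)/100200 = 59.13 µg/L.

59.1 µg/L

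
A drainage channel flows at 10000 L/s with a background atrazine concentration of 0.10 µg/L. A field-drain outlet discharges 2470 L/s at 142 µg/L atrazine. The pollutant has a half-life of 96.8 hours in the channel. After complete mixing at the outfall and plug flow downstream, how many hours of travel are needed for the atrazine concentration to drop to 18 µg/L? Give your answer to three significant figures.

Mass balance: C = (10000·0.1000 + 2470·142.0) / 12470 = 351700/12470 = 28.21 µg/L.
Half-life 96.8 h → k = ln 2 / 96.8 = 0.007161 h⁻¹ = 0.1719 d⁻¹.
28.21·exp(−k·t) = 18 → t = ln(28.21/18)/k = 225800 s = 62.73 h.

62.7 h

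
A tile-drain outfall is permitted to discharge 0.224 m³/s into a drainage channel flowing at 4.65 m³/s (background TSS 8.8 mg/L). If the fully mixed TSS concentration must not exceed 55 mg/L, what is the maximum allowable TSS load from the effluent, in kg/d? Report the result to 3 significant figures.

Mass balance at the limit: 4.650·8.800 + 0.2240·Cₑ = 4.874·55 → Cₑ = 1014 mg/L.
Load = 0.2240 m³/s × 1014 g/m³ × 86 400 s/d = 19630 kg/d.

19600 kg/d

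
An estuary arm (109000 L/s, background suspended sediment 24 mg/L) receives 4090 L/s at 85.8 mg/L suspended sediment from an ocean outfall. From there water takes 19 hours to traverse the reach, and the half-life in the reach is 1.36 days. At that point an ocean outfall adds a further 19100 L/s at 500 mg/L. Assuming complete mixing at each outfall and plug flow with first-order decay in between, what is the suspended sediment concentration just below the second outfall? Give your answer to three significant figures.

87.2 mg/L

Mass balance: C = (109000·24.00 + 4090·85.80) / 113100 = 2967000/113100 = 26.24 mg/L; combined flow 113100 L/s.
Half-life 1.36 d → k = ln 2 / 1.36 = 0.5097 d⁻¹.
First-order decay: C = 26.24·exp(−k·t) = 26.24·0.6680 = 17.52 mg/L.
At the second outfall, C = (113100·17.52 + 19100·500.0) / (113100 + 19100) = 87.24 mg/L.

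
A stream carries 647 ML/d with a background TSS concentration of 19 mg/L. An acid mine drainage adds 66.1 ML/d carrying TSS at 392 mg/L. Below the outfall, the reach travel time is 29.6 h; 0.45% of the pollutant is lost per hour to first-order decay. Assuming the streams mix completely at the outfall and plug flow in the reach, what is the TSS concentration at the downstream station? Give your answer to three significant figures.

46.9 mg/L

After mixing, C = (647.0·19.00 + 66.10·392.0) / 713.1 = 38200/713.1 = 53.57 mg/L.
0.45%/h lost → k = −ln(1 − 0.0045) = 0.004510 h⁻¹.
First-order decay: C = 53.57·exp(−k·t) = 53.57·0.8750 = 46.88 mg/L.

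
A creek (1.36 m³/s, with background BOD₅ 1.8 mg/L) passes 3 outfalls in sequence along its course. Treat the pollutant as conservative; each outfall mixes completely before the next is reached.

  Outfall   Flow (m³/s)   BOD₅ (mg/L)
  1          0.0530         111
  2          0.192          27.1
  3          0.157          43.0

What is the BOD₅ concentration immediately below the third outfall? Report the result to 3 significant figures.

11.5 mg/L

Outfall 1: combined Q = 1.413 m³/s; C = (1.360·1.800 + 0.05300·111.0)/1.413 = 5.896 mg/L.
Outfall 2: combined Q = 1.605 m³/s; C = (1.413·5.896 + 0.1920·27.10)/1.605 = 8.433 mg/L.
Outfall 3: combined Q = 1.762 m³/s; C = (1.605·8.433 + 0.1570·43.00)/1.762 = 11.51 mg/L.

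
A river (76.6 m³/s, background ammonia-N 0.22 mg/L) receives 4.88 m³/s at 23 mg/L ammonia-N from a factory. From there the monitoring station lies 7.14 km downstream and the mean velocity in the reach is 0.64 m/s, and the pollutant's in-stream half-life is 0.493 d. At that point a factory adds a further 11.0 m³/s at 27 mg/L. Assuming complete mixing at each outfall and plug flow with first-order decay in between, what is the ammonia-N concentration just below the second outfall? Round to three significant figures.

Flow-weighted average: C = (76.60·0.2200 + 4.880·23.00) / 81.48 = 129.1/81.48 = 1.584 mg/L; combined flow 81.48 m³/s.
Travel time t = 7.14·1000 / 0.64 = 11160 s = 3.099 h.
Half-life 0.493 d → k = ln 2 / 0.493 = 1.406 d⁻¹.
First-order decay: C = 1.584·exp(−k·t) = 1.584·0.8340 = 1.321 mg/L.
Second outfall: C = (81.48·1.321 + 11.00·27.00)/92.48 = 4.376 mg/L.

4.38 mg/L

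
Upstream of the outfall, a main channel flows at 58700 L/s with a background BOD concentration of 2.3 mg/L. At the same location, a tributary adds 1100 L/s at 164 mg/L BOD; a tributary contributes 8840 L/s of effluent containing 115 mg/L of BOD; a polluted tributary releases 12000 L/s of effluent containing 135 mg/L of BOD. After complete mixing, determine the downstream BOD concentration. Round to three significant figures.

36.6 mg/L

Mass balance: C = (58700·2.300 + 1100·164.0 + 8840·115.0 + 12000·135.0) / 80640 = 2952000/80640 = 36.61 mg/L.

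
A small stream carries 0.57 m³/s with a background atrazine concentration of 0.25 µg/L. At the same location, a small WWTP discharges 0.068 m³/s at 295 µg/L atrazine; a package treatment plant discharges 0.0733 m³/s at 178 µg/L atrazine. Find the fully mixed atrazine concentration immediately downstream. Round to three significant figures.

Flow-weighted average: C = (0.5700·0.2500 + 0.06800·295.0 + 0.07330·178.0) / 0.7113 = 33.25/0.7113 = 46.75 µg/L.

46.7 µg/L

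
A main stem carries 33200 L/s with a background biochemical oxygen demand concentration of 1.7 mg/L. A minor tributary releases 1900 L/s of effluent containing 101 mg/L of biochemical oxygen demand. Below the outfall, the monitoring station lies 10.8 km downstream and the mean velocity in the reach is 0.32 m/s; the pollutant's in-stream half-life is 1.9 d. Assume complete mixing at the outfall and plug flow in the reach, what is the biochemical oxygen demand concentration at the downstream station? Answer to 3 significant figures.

Conservation of mass: C = (33200·1.700 + 1900·101.0) / 35100 = 248300/35100 = 7.075 mg/L.
Travel time t = 10.8·1000 / 0.32 = 33750 s = 9.375 h.
Half-life 1.9 d → k = ln 2 / 1.9 = 0.3648 d⁻¹.
First-order decay: C = 7.075·exp(−k·t) = 7.075·0.8672 = 6.136 mg/L.

6.14 mg/L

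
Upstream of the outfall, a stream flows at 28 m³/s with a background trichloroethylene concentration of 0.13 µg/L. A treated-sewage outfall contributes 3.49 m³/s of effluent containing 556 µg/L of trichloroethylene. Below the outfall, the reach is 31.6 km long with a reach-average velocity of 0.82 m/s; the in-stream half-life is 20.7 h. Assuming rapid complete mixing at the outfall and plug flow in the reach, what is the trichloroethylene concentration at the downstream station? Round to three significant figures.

Conservation of mass: C = (28.00·0.1300 + 3.490·556.0) / 31.49 = 1944/31.49 = 61.74 µg/L.
Travel time t = 31.6·1000 / 0.82 = 38540 s = 10.70 h.
Half-life 20.7 h → k = ln 2 / 20.7 = 0.03349 h⁻¹ = 0.8036 d⁻¹.
After decay, C = 61.74 × e^(−kt) = 61.74 × 0.6988 = 43.14 µg/L.

43.1 µg/L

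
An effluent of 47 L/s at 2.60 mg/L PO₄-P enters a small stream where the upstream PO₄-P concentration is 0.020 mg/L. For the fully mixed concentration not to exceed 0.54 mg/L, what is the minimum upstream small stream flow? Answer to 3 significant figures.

Set C_mix = 0.54: (Q·0.02000 + 47.00·2.600) / (Q + 47.00) = 0.54
→ Q = 47.00·(2.600 − 0.54)/(0.54 − 0.02000) = 186.2 L/s.

186 L/s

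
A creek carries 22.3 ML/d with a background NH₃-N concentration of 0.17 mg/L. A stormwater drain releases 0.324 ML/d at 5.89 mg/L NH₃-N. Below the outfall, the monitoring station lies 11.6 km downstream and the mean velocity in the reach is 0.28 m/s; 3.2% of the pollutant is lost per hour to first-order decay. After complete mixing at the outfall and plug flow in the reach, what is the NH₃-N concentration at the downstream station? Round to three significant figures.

Mass balance: C = (22.30·0.1700 + 0.3240·5.890) / 22.62 = 5.699/22.62 = 0.2519 mg/L.
Travel time t = 11.6·1000 / 0.28 = 41430 s = 11.51 h.
3.2%/h lost → k = −ln(1 − 0.032) = 0.03252 h⁻¹.
Decay over the reach: 0.2519·exp(−kt) = 0.2519·0.6878 = 0.1733 mg/L.

0.173 mg/L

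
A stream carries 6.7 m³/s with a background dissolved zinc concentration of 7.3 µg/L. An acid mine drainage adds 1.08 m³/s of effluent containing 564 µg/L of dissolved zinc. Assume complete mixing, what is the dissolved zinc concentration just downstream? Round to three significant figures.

After mixing, C = (6.700·7.300 + 1.080·564.0) / 7.780 = 658.0/7.780 = 84.58 µg/L.

84.6 µg/L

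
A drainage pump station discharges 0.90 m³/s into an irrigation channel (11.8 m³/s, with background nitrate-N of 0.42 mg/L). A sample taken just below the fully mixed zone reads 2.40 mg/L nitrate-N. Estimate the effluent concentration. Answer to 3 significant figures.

Mass balance: 11.80·0.4200 + 0.9000·Cₑ = 12.70·2.400
→ Cₑ = (12.70·2.400 − 11.80·0.4200) / 0.9000 = 28.36 mg/L.

28.4 mg/L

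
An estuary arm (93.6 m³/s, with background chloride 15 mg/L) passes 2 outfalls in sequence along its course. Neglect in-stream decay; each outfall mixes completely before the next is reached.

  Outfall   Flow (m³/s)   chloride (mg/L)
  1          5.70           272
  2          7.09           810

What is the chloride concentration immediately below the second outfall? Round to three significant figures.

After outfall 1: Q = 93.60 + 5.700 = 99.30 m³/s; C = (93.60·15.00 + 5.700·272.0)/99.30 = 29.75 mg/L.
After outfall 2: Q = 99.30 + 7.090 = 106.4 m³/s; C = (99.30·29.75 + 7.090·810.0)/106.4 = 81.75 mg/L.

81.7 mg/L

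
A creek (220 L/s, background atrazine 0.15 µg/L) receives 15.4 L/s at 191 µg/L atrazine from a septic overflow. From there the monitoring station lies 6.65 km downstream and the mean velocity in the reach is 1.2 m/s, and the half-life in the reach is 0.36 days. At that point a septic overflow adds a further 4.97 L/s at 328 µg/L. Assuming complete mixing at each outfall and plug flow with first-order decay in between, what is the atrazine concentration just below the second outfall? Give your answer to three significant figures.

Mixed concentration C = ΣQC/ΣQ = (220.0·0.1500 + 15.40·191.0) / 235.4 = 2974/235.4 = 12.64 µg/L; combined flow 235.4 L/s.
Travel time t = 6.65·1000 / 1.2 = 5542 s = 1.539 h.
Half-life 0.36 d → k = ln 2 / 0.36 = 1.925 d⁻¹.
After decay, C = 12.64 × e^(−kt) = 12.64 × 0.8838 = 11.17 µg/L.
At the second outfall, C = (235.4·11.17 + 4.970·328.0) / (235.4 + 4.970) = 17.72 µg/L.

17.7 µg/L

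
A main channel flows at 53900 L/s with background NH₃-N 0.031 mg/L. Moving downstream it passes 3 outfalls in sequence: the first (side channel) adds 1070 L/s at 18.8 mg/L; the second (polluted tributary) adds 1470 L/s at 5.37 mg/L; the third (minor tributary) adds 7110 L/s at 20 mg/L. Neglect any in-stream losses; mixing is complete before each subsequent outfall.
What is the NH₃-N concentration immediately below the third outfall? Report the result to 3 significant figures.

2.70 mg/L

After outfall 1: Q = 53900 + 1070 = 54970 L/s; C = (53900·0.03100 + 1070·18.80)/54970 = 0.3963 mg/L.
After outfall 2: Q = 54970 + 1470 = 56440 L/s; C = (54970·0.3963 + 1470·5.370)/56440 = 0.5259 mg/L.
After outfall 3: Q = 56440 + 7110 = 63550 L/s; C = (56440·0.5259 + 7110·20.00)/63550 = 2.705 mg/L.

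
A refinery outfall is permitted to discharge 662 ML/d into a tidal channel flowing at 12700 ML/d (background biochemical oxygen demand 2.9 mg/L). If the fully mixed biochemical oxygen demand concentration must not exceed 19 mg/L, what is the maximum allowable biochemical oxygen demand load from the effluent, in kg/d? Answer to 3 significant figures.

217000 kg/d

Mass balance at the limit: 12700·2.900 + 662.0·Cₑ = 13360·19 → Cₑ = 327.9 mg/L.
662.0 ML/d = 7.662 m³/s. Load = 7.662 m³/s × 327.9 g/m³ × 86 400 s/d = 217000 kg/d.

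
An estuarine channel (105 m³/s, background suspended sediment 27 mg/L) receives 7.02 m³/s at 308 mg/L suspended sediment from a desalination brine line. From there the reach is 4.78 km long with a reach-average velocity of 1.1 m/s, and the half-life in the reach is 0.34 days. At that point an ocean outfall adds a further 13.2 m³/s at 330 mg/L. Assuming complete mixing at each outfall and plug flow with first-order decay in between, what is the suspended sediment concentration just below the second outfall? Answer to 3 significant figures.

Conservation of mass: C = (105.0·27.00 + 7.020·308.0) / 112.0 = 4997/112.0 = 44.61 mg/L; combined flow 112.0 m³/s.
Travel time t = 4.78·1000 / 1.1 = 4345 s = 1.207 h.
Half-life 0.34 d → k = ln 2 / 0.34 = 2.039 d⁻¹.
Applying C = C₀e^(−kt): 44.61 × 0.9025 = 40.26 mg/L.
At the second outfall, C = (112.0·40.26 + 13.20·330.0) / (112.0 + 13.20) = 70.80 mg/L.

70.8 mg/L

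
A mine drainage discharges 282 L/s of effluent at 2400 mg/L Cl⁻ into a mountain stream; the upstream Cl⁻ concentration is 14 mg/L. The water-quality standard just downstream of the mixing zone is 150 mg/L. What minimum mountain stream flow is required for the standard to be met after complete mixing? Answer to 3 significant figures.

4670 L/s

Set C_mix = 150: (Q·14.00 + 282.0·2400) / (Q + 282.0) = 150
→ Q = 282.0·(2400 − 150)/(150 − 14.00) = 4665 L/s.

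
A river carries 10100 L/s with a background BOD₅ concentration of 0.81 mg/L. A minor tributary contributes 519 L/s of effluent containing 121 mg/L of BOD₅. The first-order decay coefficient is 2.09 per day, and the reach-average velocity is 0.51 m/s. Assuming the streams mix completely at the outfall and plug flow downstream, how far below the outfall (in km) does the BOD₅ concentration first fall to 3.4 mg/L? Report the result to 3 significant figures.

Mixed concentration C = ΣQC/ΣQ = (10100·0.8100 + 519.0·121.0) / 10620 = 70980/10620 = 6.684 mg/L.
Set 6.684·exp(−k·t) = 3.4 → t = ln(6.684/3.4)/k = 27940 s = 7.762 h.
Distance = v·t = 0.51·27940 = 14250 m = 14.25 km.

14.3 km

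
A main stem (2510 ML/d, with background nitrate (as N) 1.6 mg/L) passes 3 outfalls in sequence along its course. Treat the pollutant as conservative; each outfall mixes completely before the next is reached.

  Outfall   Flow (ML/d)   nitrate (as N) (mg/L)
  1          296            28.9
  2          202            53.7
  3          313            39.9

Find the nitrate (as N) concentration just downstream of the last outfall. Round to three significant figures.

After outfall 1: Q = 2510 + 296.0 = 2806 ML/d; C = (2510·1.600 + 296.0·28.90)/2806 = 4.480 mg/L.
After outfall 2: Q = 2806 + 202.0 = 3008 ML/d; C = (2806·4.480 + 202.0·53.70)/3008 = 7.785 mg/L.
After outfall 3: Q = 3008 + 313.0 = 3321 ML/d; C = (3008·7.785 + 313.0·39.90)/3321 = 10.81 mg/L.

10.8 mg/L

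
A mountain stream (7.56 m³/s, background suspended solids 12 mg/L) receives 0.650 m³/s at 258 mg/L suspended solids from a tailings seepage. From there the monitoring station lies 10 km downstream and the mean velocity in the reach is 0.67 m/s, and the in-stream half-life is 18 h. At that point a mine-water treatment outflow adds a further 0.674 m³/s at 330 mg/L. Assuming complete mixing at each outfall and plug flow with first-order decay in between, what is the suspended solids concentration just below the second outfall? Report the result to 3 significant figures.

Conservation of mass: C = (7.560·12.00 + 0.6500·258.0) / 8.210 = 258.4/8.210 = 31.48 mg/L; combined flow 8.210 m³/s.
Travel time t = 10·1000 / 0.67 = 14930 s = 4.146 h.
Half-life 18 h → k = ln 2 / 18 = 0.03851 h⁻¹ = 0.9242 d⁻¹.
Applying C = C₀e^(−kt): 31.48 × 0.8524 = 26.83 mg/L.
At the second outfall, C = (8.210·26.83 + 0.6740·330.0) / (8.210 + 0.6740) = 49.83 mg/L.

49.8 mg/L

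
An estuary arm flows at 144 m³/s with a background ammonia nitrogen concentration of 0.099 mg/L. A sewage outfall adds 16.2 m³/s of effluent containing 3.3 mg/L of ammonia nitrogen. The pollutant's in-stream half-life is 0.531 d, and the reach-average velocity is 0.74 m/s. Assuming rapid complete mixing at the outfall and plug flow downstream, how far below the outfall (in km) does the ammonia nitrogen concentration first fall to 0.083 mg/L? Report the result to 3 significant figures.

Flow-weighted average: C = (144.0·0.09900 + 16.20·3.300) / 160.2 = 67.72/160.2 = 0.4227 mg/L.
Half-life 0.531 d → k = ln 2 / 0.531 = 1.305 d⁻¹.
Set 0.4227·exp(−k·t) = 0.083 → t = ln(0.4227/0.083)/k = 107700 s = 29.93 h.
Distance = v·t = 0.74·107700 = 79730 m = 79.73 km.

79.7 km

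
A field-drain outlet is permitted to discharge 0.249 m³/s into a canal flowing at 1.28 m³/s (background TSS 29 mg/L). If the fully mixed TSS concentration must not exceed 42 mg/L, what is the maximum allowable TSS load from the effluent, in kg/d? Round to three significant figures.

2340 kg/d

Mass balance at the limit: 1.280·29.00 + 0.2490·Cₑ = 1.529·42 → Cₑ = 108.8 mg/L.
Load = 0.2490 m³/s × 108.8 g/m³ × 86 400 s/d = 2341 kg/d.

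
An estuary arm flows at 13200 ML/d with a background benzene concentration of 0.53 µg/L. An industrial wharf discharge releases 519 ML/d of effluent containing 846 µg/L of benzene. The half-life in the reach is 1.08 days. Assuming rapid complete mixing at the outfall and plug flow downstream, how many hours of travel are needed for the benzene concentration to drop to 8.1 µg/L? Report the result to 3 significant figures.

52.0 h

Flow-weighted average: C = (13200·0.5300 + 519.0·846.0) / 13720 = 446100/13720 = 32.51 µg/L.
Half-life 1.08 d → k = ln 2 / 1.08 = 0.6418 d⁻¹.
32.51·exp(−k·t) = 8.1 → t = ln(32.51/8.1)/k = 187100 s = 51.97 h.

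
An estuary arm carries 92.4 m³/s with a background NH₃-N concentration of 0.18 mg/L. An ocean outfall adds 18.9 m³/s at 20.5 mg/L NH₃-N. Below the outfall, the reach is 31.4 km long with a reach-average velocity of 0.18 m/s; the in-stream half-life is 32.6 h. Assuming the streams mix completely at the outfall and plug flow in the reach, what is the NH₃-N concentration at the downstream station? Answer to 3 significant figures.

Conservation of mass: C = (92.40·0.1800 + 18.90·20.50) / 111.3 = 404.1/111.3 = 3.631 mg/L.
Travel time t = 31.4·1000 / 0.18 = 174400 s = 48.46 h.
Half-life 32.6 h → k = ln 2 / 32.6 = 0.02126 h⁻¹ = 0.5103 d⁻¹.
Applying C = C₀e^(−kt): 3.631 × 0.3569 = 1.296 mg/L.

1.30 mg/L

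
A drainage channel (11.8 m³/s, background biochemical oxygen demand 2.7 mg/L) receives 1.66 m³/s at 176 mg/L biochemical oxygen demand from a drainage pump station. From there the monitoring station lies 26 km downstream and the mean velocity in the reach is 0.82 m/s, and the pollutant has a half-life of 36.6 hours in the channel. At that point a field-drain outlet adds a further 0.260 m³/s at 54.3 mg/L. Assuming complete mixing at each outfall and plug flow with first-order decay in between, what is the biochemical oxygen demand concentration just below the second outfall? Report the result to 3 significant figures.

Conservation of mass: C = (11.80·2.700 + 1.660·176.0) / 13.46 = 324.0/13.46 = 24.07 mg/L; combined flow 13.46 m³/s.
Travel time t = 26·1000 / 0.82 = 31710 s = 8.808 h.
Half-life 36.6 h → k = ln 2 / 36.6 = 0.01894 h⁻¹ = 0.4545 d⁻¹.
After decay, C = 24.07 × e^(−kt) = 24.07 × 0.8464 = 20.37 mg/L.
Second outfall: C = (13.46·20.37 + 0.2600·54.30)/13.72 = 21.02 mg/L.

21.0 mg/L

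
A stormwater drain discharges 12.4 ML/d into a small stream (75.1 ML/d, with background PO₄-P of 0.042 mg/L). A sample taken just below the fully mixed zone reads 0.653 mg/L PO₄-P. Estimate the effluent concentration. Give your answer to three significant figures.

4.35 mg/L

Mass balance: 75.10·0.04200 + 12.40·Cₑ = 87.50·0.6530
→ Cₑ = (87.50·0.6530 − 75.10·0.04200) / 12.40 = 4.353 mg/L.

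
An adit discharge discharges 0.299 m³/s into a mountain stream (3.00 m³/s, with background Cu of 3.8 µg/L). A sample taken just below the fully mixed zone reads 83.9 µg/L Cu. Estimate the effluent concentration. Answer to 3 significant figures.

888 µg/L

Mass balance: 3.000·3.800 + 0.2990·Cₑ = 3.299·83.90
→ Cₑ = (3.299·83.90 − 3.000·3.800) / 0.2990 = 887.6 µg/L.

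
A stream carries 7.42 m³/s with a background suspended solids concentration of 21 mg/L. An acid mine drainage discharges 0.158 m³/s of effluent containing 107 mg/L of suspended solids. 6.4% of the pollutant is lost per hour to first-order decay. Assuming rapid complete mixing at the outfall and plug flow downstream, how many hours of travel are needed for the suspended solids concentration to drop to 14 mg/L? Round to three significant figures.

After mixing, C = (7.420·21.00 + 0.1580·107.0) / 7.578 = 172.7/7.578 = 22.79 mg/L.
6.4%/h lost → k = −ln(1 − 0.064) = 0.06614 h⁻¹.
22.79·exp(−k·t) = 14 → t = ln(22.79/14)/k = 26530 s = 7.369 h.

7.37 h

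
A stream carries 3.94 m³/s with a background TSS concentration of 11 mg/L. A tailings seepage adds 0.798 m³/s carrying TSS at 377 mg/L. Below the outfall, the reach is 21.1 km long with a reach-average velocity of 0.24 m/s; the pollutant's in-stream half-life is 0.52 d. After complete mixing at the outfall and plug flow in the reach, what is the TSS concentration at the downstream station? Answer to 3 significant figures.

18.7 mg/L

Mixed concentration C = ΣQC/ΣQ = (3.940·11.00 + 0.7980·377.0) / 4.738 = 344.2/4.738 = 72.64 mg/L.
Travel time t = 21.1·1000 / 0.24 = 87920 s = 24.42 h.
Half-life 0.52 d → k = ln 2 / 0.52 = 1.333 d⁻¹.
After decay, C = 72.64 × e^(−kt) = 72.64 × 0.2576 = 18.71 mg/L.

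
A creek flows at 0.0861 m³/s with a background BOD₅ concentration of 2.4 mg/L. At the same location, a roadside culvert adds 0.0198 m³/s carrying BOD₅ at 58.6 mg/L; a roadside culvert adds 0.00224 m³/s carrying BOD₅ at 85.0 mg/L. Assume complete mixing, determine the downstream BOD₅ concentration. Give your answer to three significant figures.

Mixed concentration C = ΣQC/ΣQ = (0.08610·2.400 + 0.01980·58.60 + 0.002240·85.00) / 0.1081 = 1.557/0.1081 = 14.40 mg/L.

14.4 mg/L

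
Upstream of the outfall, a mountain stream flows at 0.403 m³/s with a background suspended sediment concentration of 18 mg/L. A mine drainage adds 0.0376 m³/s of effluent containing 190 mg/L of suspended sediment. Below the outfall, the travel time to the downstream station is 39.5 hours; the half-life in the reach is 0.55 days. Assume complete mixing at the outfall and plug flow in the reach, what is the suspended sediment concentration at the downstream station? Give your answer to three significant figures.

After mixing, C = (0.4030·18.00 + 0.03760·190.0) / 0.4406 = 14.40/0.4406 = 32.68 mg/L.
Half-life 0.55 d → k = ln 2 / 0.55 = 1.260 d⁻¹.
Applying C = C₀e^(−kt): 32.68 × 0.1257 = 4.106 mg/L.

4.11 mg/L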